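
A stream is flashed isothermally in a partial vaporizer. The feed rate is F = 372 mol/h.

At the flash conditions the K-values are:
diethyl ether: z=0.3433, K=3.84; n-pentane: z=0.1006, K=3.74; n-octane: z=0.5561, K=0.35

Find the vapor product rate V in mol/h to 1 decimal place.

V = 180.6 mol/h

Material balance + equilibrium reduce to Σ zᵢ(Kᵢ−1)/(1+ψ(Kᵢ−1)) = 0.
g(0) = ΣzᵢKᵢ − 1 = 0.8892 and g(1) = 1 − Σzᵢ/Kᵢ = -0.7052, so a root lies in (0, 1).
Newton–Raphson from ψ = 0.68:
  ψ = 0.6800: g = -0.21890, g' = -1.1690 → ψ = 0.4927
  ψ = 0.4927: g = -0.00816, g' = -1.1262 → ψ = 0.4855
Converged at ψ = 0.4855.
Then V = ψ·F = 0.4855·372 = 180.6 mol/h and L = F − V = 191.4 mol/h.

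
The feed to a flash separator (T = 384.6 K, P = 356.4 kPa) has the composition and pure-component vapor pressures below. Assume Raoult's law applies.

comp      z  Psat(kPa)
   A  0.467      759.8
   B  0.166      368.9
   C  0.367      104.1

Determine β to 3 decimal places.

Raoult's law: Kᵢ = Pᵢˢᵃᵗ/P = Pᵢˢᵃᵗ/356.4.
  K_A = 759.8/356.4 = 2.13187, K_B = 368.9/356.4 = 1.03507, K_C = 104.1/356.4 = 0.29209
Rachford–Rice: g(β) = Σ zᵢ(Kᵢ−1)/(1+β(Kᵢ−1)) = 0.
Feasibility: ΣzᵢKᵢ = 1.275, Σzᵢ/Kᵢ = 1.636 — both > 1, two phases present.
Newton iteration, β⁰ = 0.45:
  β = 0.450: g = -0.0253, g' = -0.659 → β = 0.412
  β = 0.412: g = -0.0003, g' = -0.645 → β = 0.411
Converged at β = 0.411.

β = 0.411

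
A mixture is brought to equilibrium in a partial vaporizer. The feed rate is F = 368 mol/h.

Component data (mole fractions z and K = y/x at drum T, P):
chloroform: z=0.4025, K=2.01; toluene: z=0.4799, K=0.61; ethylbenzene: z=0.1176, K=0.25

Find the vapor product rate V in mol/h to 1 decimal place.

V = 99.1 mol/h

Material balance + equilibrium reduce to Σ zᵢ(Kᵢ−1)/(1+V/F(Kᵢ−1)) = 0.
Check two-phase: ΣzᵢKᵢ = 1.1312 > 1 and Σzᵢ/Kᵢ = 1.4574 > 1, so g(0) = 0.1312 > 0 and g(1) = -0.4574 < 0.
Newton iteration, V/F⁰ = 0.5:
  V/F = 0.5000: g = -0.10350, g' = -0.4633 → V/F = 0.2766
  V/F = 0.2766: g = -0.00331, g' = -0.4479 → V/F = 0.2692
Converged at V/F = 0.2692.
Then V = V/F·F = 0.2692·368 = 99.1 mol/h and L = F − V = 268.9 mol/h.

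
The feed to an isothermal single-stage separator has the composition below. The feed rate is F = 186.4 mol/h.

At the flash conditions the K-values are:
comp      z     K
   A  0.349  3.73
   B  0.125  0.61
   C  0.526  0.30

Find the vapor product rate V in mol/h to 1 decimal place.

Rachford–Rice: g(V/F) = Σ zᵢ(Kᵢ−1)/(1+V/F(Kᵢ−1)) = 0.
Check two-phase: ΣzᵢKᵢ = 1.536 > 1 and Σzᵢ/Kᵢ = 2.052 > 1, so g(0) = 0.536 > 0 and g(1) = -1.052 < 0.
Newton–Raphson from V/F = 0.6:
  V/F = 0.600: g = -0.3373, g' = -1.172 → V/F = 0.312
  V/F = 0.312: g = -0.0124, g' = -1.205 → V/F = 0.302
Converged at V/F = 0.302.
Then V = V/F·F = 0.3020·186.4 = 56.3 mol/h and L = F − V = 130.1 mol/h.

V = 56.3 mol/h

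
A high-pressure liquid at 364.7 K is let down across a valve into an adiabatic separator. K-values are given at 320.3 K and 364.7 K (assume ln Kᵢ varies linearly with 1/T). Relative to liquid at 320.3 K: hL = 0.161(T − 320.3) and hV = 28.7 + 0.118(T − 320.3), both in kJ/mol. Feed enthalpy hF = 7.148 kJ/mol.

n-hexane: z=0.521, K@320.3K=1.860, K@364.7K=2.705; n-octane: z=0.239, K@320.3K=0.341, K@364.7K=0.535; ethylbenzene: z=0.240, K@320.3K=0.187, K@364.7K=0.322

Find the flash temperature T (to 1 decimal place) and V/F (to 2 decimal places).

Adiabatic flash: solve Rachford–Rice at each trial T, then check hF = ψ·hV(T) + (1−ψ)·hL(T).
  T = 320.3 K: K = (1.860, 0.341, 0.187), RR gives ψ = 0.150, H_out = 4.299 kJ/mol
  T = 364.7 K: K = (2.705, 0.535, 0.322), RR gives ψ = 0.614, H_out = 23.587 kJ/mol
  T = 342.5 K: K = (2.270, 0.433, 0.250), RR gives ψ = 0.408, H_out = 14.905 kJ/mol
  T = 331.4 K: K = (2.062, 0.386, 0.217), RR gives ψ = 0.292, H_out = 10.025 kJ/mol
  T = 325.9 K: K = (1.961, 0.363, 0.202), RR gives ψ = 0.226, H_out = 7.330 kJ/mol
  T = 323.1 K: K = (1.910, 0.352, 0.194), RR gives ψ = 0.189, H_out = 5.857 kJ/mol
  T = 324.5 K: K = (1.936, 0.358, 0.198), RR gives ψ = 0.208, H_out = 6.603 kJ/mol
Linear interpolation between T = 324.5 (H_out = 6.603) and T = 325.9 (H_out = 7.330) on hF = 7.148 gives T ≈ 325.5 K, at which ψ = 0.22.

T = 325.5 K, V/F = 0.22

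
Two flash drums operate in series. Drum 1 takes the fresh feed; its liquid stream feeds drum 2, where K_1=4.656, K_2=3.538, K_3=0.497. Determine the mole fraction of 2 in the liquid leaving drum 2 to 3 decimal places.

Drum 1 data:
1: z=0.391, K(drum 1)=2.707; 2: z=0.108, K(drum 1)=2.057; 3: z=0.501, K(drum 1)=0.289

Drum 1:
Material balance + equilibrium reduce to Σ zᵢ(Kᵢ−1)/(1+ψ₁(Kᵢ−1)) = 0.
Check two-phase: ΣzᵢKᵢ = 1.425 > 1 and Σzᵢ/Kᵢ = 1.931 > 1, so g(0) = 0.425 > 0 and g(1) = -0.931 < 0.
Newton iteration, ψ₁⁰ = 0.5:
  ψ₁ = 0.500: g = -0.1179, g' = -0.993 → ψ₁ = 0.381
  ψ₁ = 0.381: g = -0.0030, g' = -0.956 → ψ₁ = 0.378
Converged at ψ₁ = 0.378.
Drum-1 compositions:
  1: x = 0.238, y = 0.643
  2: x = 0.077, y = 0.159
  3: x = 0.685, y = 0.198
Drum-2 feed = drum-1 liquid: z₂ = (0.2376, 0.0772, 0.6852).
Drum 2:
Let ψ₂ = V/F and solve Σ zᵢ(Kᵢ−1)/(1+ψ₂(Kᵢ−1)) = 0.
g(0) = ΣzᵢKᵢ − 1 = 0.720 and g(1) = 1 − Σzᵢ/Kᵢ = -0.452, so a root lies in (0, 1).
Newton iteration, ψ₂⁰ = 0.65:
  ψ₂ = 0.650: g = -0.1809, g' = -0.732 → ψ₂ = 0.403
  ψ₂ = 0.403: g = 0.0158, g' = -0.913 → ψ₂ = 0.420
  ψ₂ = 0.420: g = 0.0002, g' = -0.889 → ψ₂ = 0.421
Converged at ψ₂ = 0.421.
  1: x = 0.094, y = 0.436
  2: x = 0.037, y = 0.132
  3: x = 0.869, y = 0.432

x_2 (drum 2) = 0.037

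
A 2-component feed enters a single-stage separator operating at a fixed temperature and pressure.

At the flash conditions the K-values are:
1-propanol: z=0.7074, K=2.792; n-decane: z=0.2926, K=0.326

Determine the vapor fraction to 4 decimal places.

ψ = 0.8863

Newton–Raphson from ψ = 0.57:
  ψ = 0.5700: g = 0.30686, g' = -0.9064 → ψ = 0.9085
  ψ = 0.9085: g = -0.02640, g' = -1.2135 → ψ = 0.8868
  ψ = 0.8868: g = -0.00059, g' = -1.1601 → ψ = 0.8863
Converged at ψ = 0.8863.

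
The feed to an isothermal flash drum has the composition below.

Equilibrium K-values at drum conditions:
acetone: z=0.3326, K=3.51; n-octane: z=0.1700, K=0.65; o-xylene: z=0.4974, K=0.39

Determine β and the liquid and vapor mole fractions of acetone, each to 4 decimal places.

β = 0.3401, x_acetone = 0.1794, y_acetone = 0.6298

Material balance + equilibrium reduce to Σ zᵢ(Kᵢ−1)/(1+β(Kᵢ−1)) = 0.
Feasibility: ΣzᵢKᵢ = 1.4719, Σzᵢ/Kᵢ = 1.6317 — both > 1, two phases present.
Newton iteration, β⁰ = 0.5:
  β = 0.5000: g = -0.13848, g' = -0.8258 → β = 0.3323
  β = 0.3323: g = 0.00727, g' = -0.9407 → β = 0.3401
Converged at β = 0.3401.
Compositions from xᵢ = zᵢ/(1+β(Kᵢ−1)), yᵢ = Kᵢxᵢ:
  acetone: x = 0.1794, y = 0.6298
  n-octane: x = 0.1930, y = 0.1254
  o-xylene: x = 0.6276, y = 0.2448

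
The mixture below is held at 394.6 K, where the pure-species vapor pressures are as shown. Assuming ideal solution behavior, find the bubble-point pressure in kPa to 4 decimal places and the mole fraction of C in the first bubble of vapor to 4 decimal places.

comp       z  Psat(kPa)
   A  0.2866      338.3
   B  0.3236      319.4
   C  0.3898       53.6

At the bubble point ψ → 0, so ΣzᵢKᵢ = 1 with Kᵢ = Pᵢˢᵃᵗ/P ⇒ P = ΣzᵢPᵢˢᵃᵗ.
P = 0.2866·338.3 + 0.3236·319.4 + 0.3898·53.6 = 221.2079 kPa
yᵢ = zᵢPᵢˢᵃᵗ/P ⇒ y_C = 0.3898·53.6/221.2079 = 0.0945

Pbub = 221.2079 kPa, y_C = 0.0945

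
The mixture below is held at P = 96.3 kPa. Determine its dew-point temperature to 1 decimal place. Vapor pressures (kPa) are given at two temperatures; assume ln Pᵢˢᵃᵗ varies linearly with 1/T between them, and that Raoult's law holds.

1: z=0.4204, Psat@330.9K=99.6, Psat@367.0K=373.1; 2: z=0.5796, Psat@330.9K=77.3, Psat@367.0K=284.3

Dew-point temperature: Σzᵢ·P/Pᵢˢᵃᵗ(T) = 1. Interpolate ln Pᵢˢᵃᵗ = aᵢ + bᵢ/T.
  T = 330.9 K: ΣzᵢP/Pᵢˢᵃᵗ = 1.1285
  T = 367.0 K: ΣzᵢP/Pᵢˢᵃᵗ = 0.3048
  T = 348.9 K: ΣzᵢP/Pᵢˢᵃᵗ = 0.5680
  T = 339.9 K: ΣzᵢP/Pᵢˢᵃᵗ = 0.7934
  T = 335.4 K: ΣzᵢP/Pᵢˢᵃᵗ = 0.9440
  T = 333.1 K: ΣzᵢP/Pᵢˢᵃᵗ = 1.0336
  T = 334.2 K: ΣzᵢP/Pᵢˢᵃᵗ = 0.9896
Interpolating between 333.1 K and 334.2 K gives T ≈ 333.9 K.

T = 333.9 K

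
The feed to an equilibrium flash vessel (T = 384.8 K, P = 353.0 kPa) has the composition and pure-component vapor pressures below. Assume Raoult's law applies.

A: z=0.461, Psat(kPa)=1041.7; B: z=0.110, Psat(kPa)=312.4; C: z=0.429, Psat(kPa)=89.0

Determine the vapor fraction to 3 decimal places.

Raoult's law: Kᵢ = Pᵢˢᵃᵗ/P = Pᵢˢᵃᵗ/353.0.
  K_A = 1041.7/353.0 = 2.95099, K_B = 312.4/353.0 = 0.88499, K_C = 89.0/353.0 = 0.25212
Material balance + equilibrium reduce to Σ zᵢ(Kᵢ−1)/(1+ψ(Kᵢ−1)) = 0.
Check two-phase: ΣzᵢKᵢ = 1.566 > 1 and Σzᵢ/Kᵢ = 1.982 > 1, so g(0) = 0.566 > 0 and g(1) = -0.982 < 0.
Newton iteration, ψ⁰ = 0.5:
  ψ = 0.500: g = -0.0706, g' = -1.063 → ψ = 0.434
  ψ = 0.434: g = -0.0009, g' = -1.042 → ψ = 0.433
Converged at ψ = 0.433.

ψ = 0.433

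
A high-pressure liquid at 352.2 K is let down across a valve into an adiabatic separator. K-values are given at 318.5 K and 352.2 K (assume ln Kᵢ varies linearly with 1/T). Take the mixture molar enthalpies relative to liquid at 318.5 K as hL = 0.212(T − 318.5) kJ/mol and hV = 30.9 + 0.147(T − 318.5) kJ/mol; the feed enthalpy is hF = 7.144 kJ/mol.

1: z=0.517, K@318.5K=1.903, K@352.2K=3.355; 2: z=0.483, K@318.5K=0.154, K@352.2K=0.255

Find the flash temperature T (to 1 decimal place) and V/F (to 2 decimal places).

Adiabatic flash: solve Rachford–Rice at each trial T, then check hF = ψ·hV(T) + (1−ψ)·hL(T).
  T = 318.5 K: K = (1.903, 0.154), RR gives ψ = 0.076, H_out = 2.355 kJ/mol
  T = 352.2 K: K = (3.355, 0.255), RR gives ψ = 0.489, H_out = 21.179 kJ/mol
  T = 335.4 K: K = (2.565, 0.201), RR gives ψ = 0.338, H_out = 13.666 kJ/mol
  T = 326.9 K: K = (2.216, 0.176), RR gives ψ = 0.230, H_out = 8.777 kJ/mol
  T = 322.7 K: K = (2.056, 0.165), RR gives ψ = 0.162, H_out = 5.838 kJ/mol
  T = 324.8 K: K = (2.135, 0.171), RR gives ψ = 0.198, H_out = 7.364 kJ/mol
Linear interpolation between T = 322.7 (H_out = 5.838) and T = 324.8 (H_out = 7.364) on hF = 7.144 gives T ≈ 324.5 K, at which ψ = 0.19.

T = 324.5 K, V/F = 0.19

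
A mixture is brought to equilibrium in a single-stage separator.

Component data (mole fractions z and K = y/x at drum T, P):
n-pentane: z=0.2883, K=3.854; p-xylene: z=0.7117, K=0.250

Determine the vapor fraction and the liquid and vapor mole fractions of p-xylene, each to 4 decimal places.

ψ = 0.1350, x_p-xylene = 0.7919, y_p-xylene = 0.1980

Material balance + equilibrium reduce to Σ zᵢ(Kᵢ−1)/(1+ψ(Kᵢ−1)) = 0.
Check two-phase: ΣzᵢKᵢ = 1.2890 > 1 and Σzᵢ/Kᵢ = 2.9216 > 1, so g(0) = 0.2890 > 0 and g(1) = -1.9216 < 0.
Iterate (Newton) starting at ψ = 0.5:
  ψ = 0.5000: g = -0.51502, g' = -1.4235 → ψ = 0.1382
  ψ = 0.1382: g = -0.00544, g' = -1.7059 → ψ = 0.1350
Converged at ψ = 0.1350.
Compositions from xᵢ = zᵢ/(1+ψ(Kᵢ−1)), yᵢ = Kᵢxᵢ:
  n-pentane: x = 0.2081, y = 0.8020
  p-xylene: x = 0.7919, y = 0.1980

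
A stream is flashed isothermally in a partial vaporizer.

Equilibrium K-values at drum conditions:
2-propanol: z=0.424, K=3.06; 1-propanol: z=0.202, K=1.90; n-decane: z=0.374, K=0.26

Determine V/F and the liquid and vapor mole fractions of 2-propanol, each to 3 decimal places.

V/F = 0.610, x_2-propanol = 0.188, y_2-propanol = 0.575

Rachford–Rice: g(V/F) = Σ zᵢ(Kᵢ−1)/(1+V/F(Kᵢ−1)) = 0.
g(0) = ΣzᵢKᵢ − 1 = 0.778 and g(1) = 1 − Σzᵢ/Kᵢ = -0.683, so a root lies in (0, 1).
Iterate (Newton) starting at V/F = 0.5:
  V/F = 0.500: g = 0.1163, g' = -1.030 → V/F = 0.613
  V/F = 0.613: g = -0.0033, g' = -1.105 → V/F = 0.610
Converged at V/F = 0.610.
Compositions from xᵢ = zᵢ/(1+V/F(Kᵢ−1)), yᵢ = Kᵢxᵢ:
  2-propanol: x = 0.188, y = 0.575
  1-propanol: x = 0.130, y = 0.248
  n-decane: x = 0.682, y = 0.177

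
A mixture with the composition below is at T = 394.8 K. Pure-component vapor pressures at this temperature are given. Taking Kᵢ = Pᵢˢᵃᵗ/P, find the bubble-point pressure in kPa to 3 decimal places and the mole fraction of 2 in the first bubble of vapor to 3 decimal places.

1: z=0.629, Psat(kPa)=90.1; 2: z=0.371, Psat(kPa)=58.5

Pbub = 78.376 kPa, y_2 = 0.277

At the bubble point ψ → 0, so ΣzᵢKᵢ = 1 with Kᵢ = Pᵢˢᵃᵗ/P ⇒ P = ΣzᵢPᵢˢᵃᵗ.
P = 0.629·90.1 + 0.371·58.5 = 78.376 kPa
yᵢ = zᵢPᵢˢᵃᵗ/P ⇒ y_2 = 0.371·58.5/78.376 = 0.277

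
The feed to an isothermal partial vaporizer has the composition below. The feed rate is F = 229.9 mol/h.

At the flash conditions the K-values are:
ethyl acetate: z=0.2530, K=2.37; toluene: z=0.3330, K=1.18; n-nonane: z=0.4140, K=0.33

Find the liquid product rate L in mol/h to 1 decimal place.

L = 179.9 mol/h

Let ψ = V/F and solve Σ zᵢ(Kᵢ−1)/(1+ψ(Kᵢ−1)) = 0.
Feasibility: ΣzᵢKᵢ = 1.1292, Σzᵢ/Kᵢ = 1.6435 — both > 1, two phases present.
Newton iteration, ψ⁰ = 0.5:
  ψ = 0.5000: g = -0.15642, g' = -0.5966 → ψ = 0.2378
  ψ = 0.2378: g = -0.01104, g' = -0.5430 → ψ = 0.2175
Converged at ψ = 0.2175.
Then V = ψ·F = 0.2175·229.9 = 50.0 mol/h and L = F − V = 179.9 mol/h.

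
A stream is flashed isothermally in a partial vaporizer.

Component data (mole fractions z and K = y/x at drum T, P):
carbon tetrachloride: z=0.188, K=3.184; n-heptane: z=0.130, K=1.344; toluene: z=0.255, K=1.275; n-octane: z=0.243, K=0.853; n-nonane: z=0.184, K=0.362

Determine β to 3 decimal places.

Let β = V/F and solve Σ zᵢ(Kᵢ−1)/(1+β(Kᵢ−1)) = 0.
g(0) = ΣzᵢKᵢ − 1 = 0.372 and g(1) = 1 − Σzᵢ/Kᵢ = -0.149, so a root lies in (0, 1).
Newton–Raphson from β = 0.67:
  β = 0.670: g = 0.0176, g' = -0.407 → β = 0.713
Converged at β = 0.713.

β = 0.713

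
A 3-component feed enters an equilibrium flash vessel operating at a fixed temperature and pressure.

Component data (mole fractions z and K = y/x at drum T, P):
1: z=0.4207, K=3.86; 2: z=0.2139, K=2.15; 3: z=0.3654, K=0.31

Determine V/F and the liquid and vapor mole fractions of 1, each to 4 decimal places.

V/F = 0.7433, x_1 = 0.1346, y_1 = 0.5195

Iterate (Newton) starting at V/F = 0.69:
  V/F = 0.6900: g = 0.06056, g' = -1.1110 → V/F = 0.7445
  V/F = 0.7445: g = -0.00145, g' = -1.1692 → V/F = 0.7433
Converged at V/F = 0.7433.
Compositions from xᵢ = zᵢ/(1+V/F(Kᵢ−1)), yᵢ = Kᵢxᵢ:
  1: x = 0.1346, y = 0.5195
  2: x = 0.1153, y = 0.2479
  3: x = 0.7501, y = 0.2325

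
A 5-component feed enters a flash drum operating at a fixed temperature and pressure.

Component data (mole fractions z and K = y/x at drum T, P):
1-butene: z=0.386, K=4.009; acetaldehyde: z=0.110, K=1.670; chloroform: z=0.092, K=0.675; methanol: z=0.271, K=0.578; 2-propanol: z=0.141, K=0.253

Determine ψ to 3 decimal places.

ψ = 0.703

Material balance + equilibrium reduce to Σ zᵢ(Kᵢ−1)/(1+ψ(Kᵢ−1)) = 0.
Feasibility: ΣzᵢKᵢ = 1.986, Σzᵢ/Kᵢ = 1.325 — both > 1, two phases present.
Iterate (Newton) starting at ψ = 0.5:
  ψ = 0.500: g = 0.1702, g' = -0.877 → ψ = 0.694
  ψ = 0.694: g = 0.0073, g' = -0.841 → ψ = 0.703
Converged at ψ = 0.703.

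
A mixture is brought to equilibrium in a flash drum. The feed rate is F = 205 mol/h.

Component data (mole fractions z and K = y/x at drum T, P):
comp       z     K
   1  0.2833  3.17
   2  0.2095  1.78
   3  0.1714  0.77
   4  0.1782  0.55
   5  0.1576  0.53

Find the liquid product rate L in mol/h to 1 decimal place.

Material balance + equilibrium reduce to Σ zᵢ(Kᵢ−1)/(1+β(Kᵢ−1)) = 0.
Feasibility: ΣzᵢKᵢ = 1.5845, Σzᵢ/Kᵢ = 1.0510 — both > 1, two phases present.
Newton iteration, β⁰ = 0.5:
  β = 0.5000: g = 0.16757, g' = -0.5040 → β = 0.8325
  β = 0.8325: g = 0.01946, g' = -0.4163 → β = 0.8792
Converged at β = 0.8792.
Then V = β·F = 0.8792·205 = 180.2 mol/h and L = F − V = 24.8 mol/h.

L = 24.8 mol/h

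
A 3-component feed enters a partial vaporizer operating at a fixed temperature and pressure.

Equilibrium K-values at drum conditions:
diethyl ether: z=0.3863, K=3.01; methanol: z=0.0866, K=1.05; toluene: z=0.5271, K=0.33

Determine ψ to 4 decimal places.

Let ψ = V/F and solve Σ zᵢ(Kᵢ−1)/(1+ψ(Kᵢ−1)) = 0.
Feasibility: ΣzᵢKᵢ = 1.4276, Σzᵢ/Kᵢ = 1.8081 — both > 1, two phases present.
Newton iteration, ψ⁰ = 0.39:
  ψ = 0.3900: g = -0.03857, g' = -0.9243 → ψ = 0.3483
  ψ = 0.3483: g = 0.00035, g' = -0.9428 → ψ = 0.3486
Converged at ψ = 0.3486.

ψ = 0.3486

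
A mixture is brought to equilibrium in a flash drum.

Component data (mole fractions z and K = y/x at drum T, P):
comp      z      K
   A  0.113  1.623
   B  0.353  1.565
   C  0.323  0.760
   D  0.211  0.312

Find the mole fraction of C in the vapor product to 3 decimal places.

y_C = 0.256

Newton–Raphson from ψ = 0.5:
  ψ = 0.500: g = -0.1002, g' = -0.350 → ψ = 0.214
  ψ = 0.214: g = -0.0119, g' = -0.282 → ψ = 0.172
  ψ = 0.172: g = -0.0001, g' = -0.278 → ψ = 0.171
Converged at ψ = 0.171.
Compositions from xᵢ = zᵢ/(1+ψ(Kᵢ−1)), yᵢ = Kᵢxᵢ:
  A: x = 0.102, y = 0.166
  B: x = 0.322, y = 0.504
  C: x = 0.337, y = 0.256
  D: x = 0.239, y = 0.075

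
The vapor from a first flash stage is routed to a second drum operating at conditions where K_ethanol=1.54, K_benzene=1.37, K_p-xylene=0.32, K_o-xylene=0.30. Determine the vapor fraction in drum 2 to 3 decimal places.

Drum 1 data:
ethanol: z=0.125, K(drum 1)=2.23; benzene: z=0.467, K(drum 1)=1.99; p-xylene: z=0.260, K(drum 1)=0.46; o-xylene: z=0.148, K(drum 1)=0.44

Drum 1:
Newton iteration, ψ₁⁰ = 0.31:
  ψ₁ = 0.310: g = 0.1962, g' = -0.544 → ψ₁ = 0.670
  ψ₁ = 0.670: g = 0.0095, g' = -0.527 → ψ₁ = 0.688
Converged at ψ₁ = 0.688.
Drum-1 compositions:
  ethanol: x = 0.068, y = 0.151
  benzene: x = 0.278, y = 0.553
  p-xylene: x = 0.414, y = 0.190
  o-xylene: x = 0.241, y = 0.106
Drum-2 feed = drum-1 vapor: z₂ = (0.1510, 0.5528, 0.1903, 0.1059).
Drum 2:
Rachford–Rice: g(ψ₂) = Σ zᵢ(Kᵢ−1)/(1+ψ₂(Kᵢ−1)) = 0.
Feasibility: ΣzᵢKᵢ = 1.082, Σzᵢ/Kᵢ = 1.449 — both > 1, two phases present.
Newton iteration, ψ₂⁰ = 0.65:
  ψ₂ = 0.650: g = -0.1428, g' = -0.531 → ψ₂ = 0.381
  ψ₂ = 0.381: g = -0.0289, g' = -0.345 → ψ₂ = 0.297
  ψ₂ = 0.297: g = -0.0013, g' = -0.315 → ψ₂ = 0.293
Converged at ψ₂ = 0.293.
  ethanol: x = 0.130, y = 0.201
  benzene: x = 0.499, y = 0.683
  p-xylene: x = 0.238, y = 0.076
  o-xylene: x = 0.133, y = 0.040

V/F (drum 2) = 0.293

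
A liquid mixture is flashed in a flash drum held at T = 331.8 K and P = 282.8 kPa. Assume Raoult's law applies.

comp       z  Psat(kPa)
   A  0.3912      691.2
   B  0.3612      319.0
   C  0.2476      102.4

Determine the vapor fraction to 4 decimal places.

ψ = 0.7685

Raoult's law: Kᵢ = Pᵢˢᵃᵗ/P = Pᵢˢᵃᵗ/282.8.
  K_A = 691.2/282.8 = 2.444130, K_B = 319.0/282.8 = 1.128006, K_C = 102.4/282.8 = 0.362093
Material balance + equilibrium reduce to Σ zᵢ(Kᵢ−1)/(1+ψ(Kᵢ−1)) = 0.
Feasibility: ΣzᵢKᵢ = 1.4532, Σzᵢ/Kᵢ = 1.1641 — both > 1, two phases present.
Iterate (Newton) starting at ψ = 0.5:
  ψ = 0.5000: g = 0.13960, g' = -0.4976 → ψ = 0.7806
  ψ = 0.7806: g = -0.00698, g' = -0.5849 → ψ = 0.7686
  ψ = 0.7686: g = -0.00005, g' = -0.5760 → ψ = 0.7685
Converged at ψ = 0.7685.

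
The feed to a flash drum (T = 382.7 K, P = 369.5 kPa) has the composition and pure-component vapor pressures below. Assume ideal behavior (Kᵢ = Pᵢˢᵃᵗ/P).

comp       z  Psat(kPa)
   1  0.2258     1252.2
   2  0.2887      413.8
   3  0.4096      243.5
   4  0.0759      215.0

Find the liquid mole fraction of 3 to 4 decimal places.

x_3 = 0.5426

Raoult's law: Kᵢ = Pᵢˢᵃᵗ/P = Pᵢˢᵃᵗ/369.5.
  K_1 = 1252.2/369.5 = 3.388904, K_2 = 413.8/369.5 = 1.119892, K_3 = 243.5/369.5 = 0.658999, K_4 = 215.0/369.5 = 0.581867
Let β = V/F and solve Σ zᵢ(Kᵢ−1)/(1+β(Kᵢ−1)) = 0.
g(0) = ΣzᵢKᵢ − 1 = 0.4026 and g(1) = 1 − Σzᵢ/Kᵢ = -0.0764, so a root lies in (0, 1).
Newton–Raphson from β = 0.69:
  β = 0.6900: g = 0.00839, g' = -0.2949 → β = 0.7185
  β = 0.7185: g = 0.00009, g' = -0.2888 → β = 0.7188
Converged at β = 0.7188.
Compositions from xᵢ = zᵢ/(1+β(Kᵢ−1)), yᵢ = Kᵢxᵢ:
  1: x = 0.0831, y = 0.2816
  2: x = 0.2658, y = 0.2977
  3: x = 0.5426, y = 0.3576
  4: x = 0.1085, y = 0.0631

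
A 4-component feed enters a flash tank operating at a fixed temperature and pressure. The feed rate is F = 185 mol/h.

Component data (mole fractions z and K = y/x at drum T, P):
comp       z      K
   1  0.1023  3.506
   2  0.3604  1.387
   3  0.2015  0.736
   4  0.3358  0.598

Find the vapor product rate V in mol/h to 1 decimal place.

Material balance + equilibrium reduce to Σ zᵢ(Kᵢ−1)/(1+ψ(Kᵢ−1)) = 0.
Feasibility: ΣzᵢKᵢ = 1.2077, Σzᵢ/Kᵢ = 1.1243 — both > 1, two phases present.
Newton iteration, ψ⁰ = 0.5:
  ψ = 0.5000: g = 0.00041, g' = -0.2681 → ψ = 0.5015
Converged at ψ = 0.5015.
Then V = ψ·F = 0.5015·185 = 92.8 mol/h and L = F − V = 92.2 mol/h.

V = 92.8 mol/h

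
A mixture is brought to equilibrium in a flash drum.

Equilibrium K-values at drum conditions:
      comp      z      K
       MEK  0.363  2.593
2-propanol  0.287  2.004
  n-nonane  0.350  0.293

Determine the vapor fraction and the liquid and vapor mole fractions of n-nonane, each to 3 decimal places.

ψ = 0.651, x_n-nonane = 0.648, y_n-nonane = 0.190

Rachford–Rice: g(ψ) = Σ zᵢ(Kᵢ−1)/(1+ψ(Kᵢ−1)) = 0.
Feasibility: ΣzᵢKᵢ = 1.619, Σzᵢ/Kᵢ = 1.478 — both > 1, two phases present.
Newton–Raphson from ψ = 0.5:
  ψ = 0.500: g = 0.1310, g' = -0.832 → ψ = 0.657
  ψ = 0.657: g = -0.0063, g' = -0.935 → ψ = 0.651
Converged at ψ = 0.651.
Compositions from xᵢ = zᵢ/(1+ψ(Kᵢ−1)), yᵢ = Kᵢxᵢ:
  MEK: x = 0.178, y = 0.462
  2-propanol: x = 0.174, y = 0.348
  n-nonane: x = 0.648, y = 0.190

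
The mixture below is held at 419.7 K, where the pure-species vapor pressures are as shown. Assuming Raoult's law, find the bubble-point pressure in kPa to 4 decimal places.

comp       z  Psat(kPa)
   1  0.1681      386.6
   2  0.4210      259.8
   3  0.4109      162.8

At the bubble point ψ → 0, so ΣzᵢKᵢ = 1 with Kᵢ = Pᵢˢᵃᵗ/P ⇒ P = ΣzᵢPᵢˢᵃᵗ.
P = 0.1681·386.6 + 0.4210·259.8 + 0.4109·162.8 = 241.2578 kPa

Pbub = 241.2578 kPa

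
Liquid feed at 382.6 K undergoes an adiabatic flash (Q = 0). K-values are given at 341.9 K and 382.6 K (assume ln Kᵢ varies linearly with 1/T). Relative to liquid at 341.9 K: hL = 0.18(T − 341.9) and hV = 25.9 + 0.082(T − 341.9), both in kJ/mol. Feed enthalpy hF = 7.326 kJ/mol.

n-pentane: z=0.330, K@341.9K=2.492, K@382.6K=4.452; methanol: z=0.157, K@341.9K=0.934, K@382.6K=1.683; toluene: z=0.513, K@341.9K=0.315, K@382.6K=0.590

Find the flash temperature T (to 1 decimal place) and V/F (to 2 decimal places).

Adiabatic flash: solve Rachford–Rice at each trial T, then check hF = ψ·hV(T) + (1−ψ)·hL(T).
  T = 341.9 K: K = (2.492, 0.934, 0.315), RR gives ψ = 0.150, H_out = 3.892 kJ/mol
  T = 382.6 K: K = (4.452, 1.683, 0.590), RR gives ψ = 0.922, H_out = 27.528 kJ/mol
  T = 362.2 K: K = (3.383, 1.274, 0.438), RR gives ψ = 0.495, H_out = 15.478 kJ/mol
  T = 352.0 K: K = (2.914, 1.095, 0.373), RR gives ψ = 0.325, H_out = 9.913 kJ/mol
  T = 346.9 K: K = (2.696, 1.012, 0.343), RR gives ψ = 0.239, H_out = 6.979 kJ/mol
  T = 349.4 K: K = (2.802, 1.052, 0.358), RR gives ψ = 0.282, H_out = 8.438 kJ/mol
  T = 348.1 K: K = (2.746, 1.031, 0.350), RR gives ψ = 0.260, H_out = 7.685 kJ/mol
Linear interpolation between T = 346.9 (H_out = 6.979) and T = 348.1 (H_out = 7.685) on hF = 7.326 gives T ≈ 347.5 K, at which ψ = 0.25.

T = 347.5 K, V/F = 0.25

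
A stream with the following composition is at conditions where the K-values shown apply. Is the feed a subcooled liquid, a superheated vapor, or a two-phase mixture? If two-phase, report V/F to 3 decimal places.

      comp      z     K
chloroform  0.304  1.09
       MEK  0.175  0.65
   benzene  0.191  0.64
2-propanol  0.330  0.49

ΣzᵢKᵢ = 0.729; Σzᵢ/Kᵢ = 1.520.
Since ΣzᵢKᵢ < 1 the mixture is below its bubble point — single liquid phase.

subcooled liquid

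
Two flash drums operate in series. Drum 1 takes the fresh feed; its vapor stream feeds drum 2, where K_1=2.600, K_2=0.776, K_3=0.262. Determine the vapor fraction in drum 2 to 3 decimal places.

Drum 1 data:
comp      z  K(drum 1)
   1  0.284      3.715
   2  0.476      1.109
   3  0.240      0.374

Drum 1:
Let ψ₁ = V/F and solve Σ zᵢ(Kᵢ−1)/(1+ψ₁(Kᵢ−1)) = 0.
Feasibility: ΣzᵢKᵢ = 1.673, Σzᵢ/Kᵢ = 1.147 — both > 1, two phases present.
Newton–Raphson from ψ₁ = 0.34:
  ψ₁ = 0.340: g = 0.2601, g' = -0.723 → ψ₁ = 0.700
  ψ₁ = 0.700: g = 0.0468, g' = -0.552 → ψ₁ = 0.785
  ψ₁ = 0.785: g = -0.0011, g' = -0.582 → ψ₁ = 0.783
Converged at ψ₁ = 0.783.
Drum-1 compositions:
  1: x = 0.091, y = 0.338
  2: x = 0.439, y = 0.486
  3: x = 0.471, y = 0.176
Drum-2 feed = drum-1 vapor: z₂ = (0.3376, 0.4864, 0.1760).
Drum 2:
Material balance + equilibrium reduce to Σ zᵢ(Kᵢ−1)/(1+ψ₂(Kᵢ−1)) = 0.
Feasibility: ΣzᵢKᵢ = 1.301, Σzᵢ/Kᵢ = 1.428 — both > 1, two phases present.
Newton iteration, ψ₂⁰ = 0.5:
  ψ₂ = 0.500: g = -0.0284, g' = -0.538 → ψ₂ = 0.447
Converged at ψ₂ = 0.447.
  1: x = 0.197, y = 0.512
  2: x = 0.541, y = 0.419
  3: x = 0.263, y = 0.069

V/F (drum 2) = 0.447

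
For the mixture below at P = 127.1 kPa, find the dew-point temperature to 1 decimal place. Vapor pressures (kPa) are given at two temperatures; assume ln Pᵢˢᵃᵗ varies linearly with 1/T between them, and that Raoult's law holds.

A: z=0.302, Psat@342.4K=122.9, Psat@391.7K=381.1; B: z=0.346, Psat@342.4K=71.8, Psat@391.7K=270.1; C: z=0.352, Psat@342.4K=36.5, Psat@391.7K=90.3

Dew-point temperature: Σzᵢ·P/Pᵢˢᵃᵗ(T) = 1. Interpolate ln Pᵢˢᵃᵗ = aᵢ + bᵢ/T.
  T = 342.4 K: ΣzᵢP/Pᵢˢᵃᵗ = 2.1505
  T = 391.7 K: ΣzᵢP/Pᵢˢᵃᵗ = 0.7590
  T = 367.0 K: ΣzᵢP/Pᵢˢᵃᵗ = 1.2300
  T = 379.4 K: ΣzᵢP/Pᵢˢᵃᵗ = 0.9569
  T = 373.2 K: ΣzᵢP/Pᵢˢᵃᵗ = 1.0824
  T = 376.3 K: ΣzᵢP/Pᵢˢᵃᵗ = 1.0171
  T = 377.9 K: ΣzᵢP/Pᵢˢᵃᵗ = 0.9855
Interpolating between 376.3 K and 377.9 K gives T ≈ 377.2 K.

T = 377.2 K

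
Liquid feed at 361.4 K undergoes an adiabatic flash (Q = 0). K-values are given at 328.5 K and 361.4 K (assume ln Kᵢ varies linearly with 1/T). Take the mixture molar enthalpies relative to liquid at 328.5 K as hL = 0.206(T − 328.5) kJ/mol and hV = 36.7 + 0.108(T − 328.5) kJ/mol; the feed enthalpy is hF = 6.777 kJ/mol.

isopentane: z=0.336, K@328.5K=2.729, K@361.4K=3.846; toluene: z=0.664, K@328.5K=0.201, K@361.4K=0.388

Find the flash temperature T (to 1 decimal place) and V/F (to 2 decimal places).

T = 339.1 K, V/F = 0.13

Adiabatic flash: solve Rachford–Rice at each trial T, then check hF = ψ·hV(T) + (1−ψ)·hL(T).
  T = 328.5 K: K = (2.729, 0.201), RR gives ψ = 0.036, H_out = 1.339 kJ/mol
  T = 361.4 K: K = (3.846, 0.388), RR gives ψ = 0.316, H_out = 17.346 kJ/mol
  T = 344.9 K: K = (3.265, 0.283), RR gives ψ = 0.176, H_out = 9.543 kJ/mol
  T = 336.7 K: K = (2.991, 0.240), RR gives ψ = 0.108, H_out = 5.583 kJ/mol
  T = 340.8 K: K = (3.127, 0.261), RR gives ψ = 0.142, H_out = 7.587 kJ/mol
  T = 338.8 K: K = (3.060, 0.250), RR gives ψ = 0.126, H_out = 6.617 kJ/mol
Linear interpolation between T = 338.8 (H_out = 6.617) and T = 340.8 (H_out = 7.587) on hF = 6.777 gives T ≈ 339.1 K, at which ψ = 0.13.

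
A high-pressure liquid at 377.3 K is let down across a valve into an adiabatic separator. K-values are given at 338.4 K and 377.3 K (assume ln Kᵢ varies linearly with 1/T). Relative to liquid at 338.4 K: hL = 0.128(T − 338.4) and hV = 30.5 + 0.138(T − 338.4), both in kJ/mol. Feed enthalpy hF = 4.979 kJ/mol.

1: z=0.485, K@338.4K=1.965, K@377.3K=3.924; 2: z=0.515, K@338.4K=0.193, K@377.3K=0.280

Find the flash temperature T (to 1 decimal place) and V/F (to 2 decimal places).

Adiabatic flash: solve Rachford–Rice at each trial T, then check hF = ψ·hV(T) + (1−ψ)·hL(T).
  T = 338.4 K: K = (1.965, 0.193), RR gives ψ = 0.067, H_out = 2.053 kJ/mol
  T = 377.3 K: K = (3.924, 0.280), RR gives ψ = 0.497, H_out = 20.346 kJ/mol
  T = 357.9 K: K = (2.832, 0.235), RR gives ψ = 0.353, H_out = 13.326 kJ/mol
  T = 348.1 K: K = (2.369, 0.213), RR gives ψ = 0.240, H_out = 8.596 kJ/mol
  T = 343.2 K: K = (2.158, 0.203), RR gives ψ = 0.164, H_out = 5.621 kJ/mol
  T = 340.8 K: K = (2.060, 0.198), RR gives ψ = 0.119, H_out = 3.936 kJ/mol
Linear interpolation between T = 340.8 (H_out = 3.936) and T = 343.2 (H_out = 5.621) on hF = 4.979 gives T ≈ 342.3 K, at which ψ = 0.15.

T = 342.3 K, V/F = 0.15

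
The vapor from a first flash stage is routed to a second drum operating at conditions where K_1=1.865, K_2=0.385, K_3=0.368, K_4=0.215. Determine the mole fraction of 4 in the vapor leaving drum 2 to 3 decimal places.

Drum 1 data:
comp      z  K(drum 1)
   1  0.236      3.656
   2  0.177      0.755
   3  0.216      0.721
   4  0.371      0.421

Drum 1:
Let ψ₁ = V/F and solve Σ zᵢ(Kᵢ−1)/(1+ψ₁(Kᵢ−1)) = 0.
g(0) = ΣzᵢKᵢ − 1 = 0.308 and g(1) = 1 − Σzᵢ/Kᵢ = -0.480, so a root lies in (0, 1).
Newton–Raphson from ψ₁ = 0.38:
  ψ₁ = 0.380: g = -0.0787, g' = -0.651 → ψ₁ = 0.259
  ψ₁ = 0.259: g = 0.0073, g' = -0.788 → ψ₁ = 0.268
Converged at ψ₁ = 0.268.
Drum-1 compositions:
  1: x = 0.138, y = 0.504
  2: x = 0.189, y = 0.143
  3: x = 0.233, y = 0.168
  4: x = 0.439, y = 0.185
Drum-2 feed = drum-1 vapor: z₂ = (0.5037, 0.1430, 0.1683, 0.1849).
Drum 2:
Material balance + equilibrium reduce to Σ zᵢ(Kᵢ−1)/(1+ψ₂(Kᵢ−1)) = 0.
Check two-phase: ΣzᵢKᵢ = 1.096 > 1 and Σzᵢ/Kᵢ = 1.959 > 1, so g(0) = 0.096 > 0 and g(1) = -0.959 < 0.
Iterate (Newton) starting at ψ₂ = 0.5:
  ψ₂ = 0.500: g = -0.2174, g' = -0.749 → ψ₂ = 0.210
  ψ₂ = 0.210: g = -0.0287, g' = -0.594 → ψ₂ = 0.161
Converged at ψ₂ = 0.161.
  1: x = 0.442, y = 0.824
  2: x = 0.159, y = 0.061
  3: x = 0.187, y = 0.069
  4: x = 0.212, y = 0.046

y_4 (drum 2) = 0.046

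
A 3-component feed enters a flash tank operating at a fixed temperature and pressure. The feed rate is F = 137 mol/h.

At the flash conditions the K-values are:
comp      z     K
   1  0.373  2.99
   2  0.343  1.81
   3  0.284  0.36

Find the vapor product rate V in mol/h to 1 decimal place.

V = 123.0 mol/h

Material balance + equilibrium reduce to Σ zᵢ(Kᵢ−1)/(1+ψ(Kᵢ−1)) = 0.
g(0) = ΣzᵢKᵢ − 1 = 0.838 and g(1) = 1 − Σzᵢ/Kᵢ = -0.103, so a root lies in (0, 1).
Newton iteration, ψ⁰ = 0.59:
  ψ = 0.590: g = 0.2374, g' = -0.716 → ψ = 0.922
  ψ = 0.922: g = -0.0221, g' = -0.949 → ψ = 0.898
Converged at ψ = 0.898.
Then V = ψ·F = 0.8978·137 = 123.0 mol/h and L = F − V = 14.0 mol/h.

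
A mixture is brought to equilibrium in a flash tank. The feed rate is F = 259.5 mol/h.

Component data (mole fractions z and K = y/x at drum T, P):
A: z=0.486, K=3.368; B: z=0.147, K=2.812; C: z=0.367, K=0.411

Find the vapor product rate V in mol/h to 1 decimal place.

Rachford–Rice: g(ψ) = Σ zᵢ(Kᵢ−1)/(1+ψ(Kᵢ−1)) = 0.
Check two-phase: ΣzᵢKᵢ = 2.201 > 1 and Σzᵢ/Kᵢ = 1.090 > 1, so g(0) = 1.201 > 0 and g(1) = -0.090 < 0.
Iterate (Newton) starting at ψ = 0.32:
  ψ = 0.320: g = 0.5570, g' = -1.269 → ψ = 0.759
  ψ = 0.759: g = 0.1326, g' = -0.850 → ψ = 0.915
  ψ = 0.915: g = -0.0052, g' = -0.939 → ψ = 0.909
Converged at ψ = 0.909.
Then V = ψ·F = 0.9094·259.5 = 236.0 mol/h and L = F − V = 23.5 mol/h.

V = 236.0 mol/h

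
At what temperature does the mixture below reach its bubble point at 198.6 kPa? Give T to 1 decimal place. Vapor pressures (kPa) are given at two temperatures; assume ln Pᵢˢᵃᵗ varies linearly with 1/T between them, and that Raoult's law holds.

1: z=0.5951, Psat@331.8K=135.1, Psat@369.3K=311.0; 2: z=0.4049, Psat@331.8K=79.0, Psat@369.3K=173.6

Bubble-point temperature: ΣzᵢPᵢˢᵃᵗ(T) = P. Interpolate ln Pᵢˢᵃᵗ = aᵢ + bᵢ/T.
  T = 331.8 K: ΣzᵢPᵢˢᵃᵗ = 112.39 kPa
  T = 369.3 K: ΣzᵢPᵢˢᵃᵗ = 255.37 kPa
  T = 350.6 K: ΣzᵢPᵢˢᵃᵗ = 173.35 kPa
  T = 360.0 K: ΣzᵢPᵢˢᵃᵗ = 211.68 kPa
  T = 355.3 K: ΣzᵢPᵢˢᵃᵗ = 191.81 kPa
  T = 357.6 K: ΣzᵢPᵢˢᵃᵗ = 201.35 kPa
Interpolating between 355.3 K and 357.6 K gives T ≈ 356.9 K.

T = 356.9 K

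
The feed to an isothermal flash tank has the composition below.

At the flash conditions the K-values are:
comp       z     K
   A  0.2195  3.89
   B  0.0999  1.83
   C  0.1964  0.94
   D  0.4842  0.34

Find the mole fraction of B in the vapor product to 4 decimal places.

Rachford–Rice: g(ψ) = Σ zᵢ(Kᵢ−1)/(1+ψ(Kᵢ−1)) = 0.
Check two-phase: ΣzᵢKᵢ = 1.3859 > 1 and Σzᵢ/Kᵢ = 1.7441 > 1, so g(0) = 0.3859 > 0 and g(1) = -0.7441 < 0.
Newton iteration, ψ⁰ = 0.39:
  ψ = 0.3900: g = -0.08154, g' = -0.8277 → ψ = 0.2915
  ψ = 0.2915: g = 0.00339, g' = -0.9088 → ψ = 0.2952
Converged at ψ = 0.2952.
Compositions from xᵢ = zᵢ/(1+ψ(Kᵢ−1)), yᵢ = Kᵢxᵢ:
  A: x = 0.1184, y = 0.4608
  B: x = 0.0802, y = 0.1468
  C: x = 0.1999, y = 0.1879
  D: x = 0.6014, y = 0.2045

y_B = 0.1468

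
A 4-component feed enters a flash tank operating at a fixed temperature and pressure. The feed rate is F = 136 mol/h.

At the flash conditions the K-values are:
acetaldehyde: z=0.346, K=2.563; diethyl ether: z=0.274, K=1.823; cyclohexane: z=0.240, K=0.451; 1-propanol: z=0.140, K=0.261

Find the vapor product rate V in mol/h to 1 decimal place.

Material balance + equilibrium reduce to Σ zᵢ(Kᵢ−1)/(1+ψ(Kᵢ−1)) = 0.
Check two-phase: ΣzᵢKᵢ = 1.531 > 1 and Σzᵢ/Kᵢ = 1.354 > 1, so g(0) = 0.531 > 0 and g(1) = -0.354 < 0.
Newton iteration, ψ⁰ = 0.34:
  ψ = 0.340: g = 0.2292, g' = -0.719 → ψ = 0.659
  ψ = 0.659: g = 0.0048, g' = -0.751 → ψ = 0.665
Converged at ψ = 0.665.
Then V = ψ·F = 0.6649·136 = 90.4 mol/h and L = F − V = 45.6 mol/h.

V = 90.4 mol/h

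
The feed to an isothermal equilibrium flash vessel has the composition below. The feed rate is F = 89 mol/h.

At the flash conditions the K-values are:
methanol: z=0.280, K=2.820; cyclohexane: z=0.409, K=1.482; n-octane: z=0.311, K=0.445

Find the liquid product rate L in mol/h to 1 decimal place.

Material balance + equilibrium reduce to Σ zᵢ(Kᵢ−1)/(1+V/F(Kᵢ−1)) = 0.
Feasibility: ΣzᵢKᵢ = 1.534, Σzᵢ/Kᵢ = 1.074 — both > 1, two phases present.
Newton iteration, V/F⁰ = 0.41:
  V/F = 0.410: g = 0.2330, g' = -0.531 → V/F = 0.849
  V/F = 0.849: g = 0.0138, g' = -0.534 → V/F = 0.875
  V/F = 0.875: g = -0.0002, g' = -0.547 → V/F = 0.874
Converged at V/F = 0.874.
Then V = V/F·F = 0.8744·89 = 77.8 mol/h and L = F − V = 11.2 mol/h.

L = 11.2 mol/h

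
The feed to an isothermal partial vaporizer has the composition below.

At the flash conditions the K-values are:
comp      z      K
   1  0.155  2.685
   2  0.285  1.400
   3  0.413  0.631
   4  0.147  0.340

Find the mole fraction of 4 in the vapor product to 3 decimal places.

y_4 = 0.060

Material balance + equilibrium reduce to Σ zᵢ(Kᵢ−1)/(1+V/F(Kᵢ−1)) = 0.
g(0) = ΣzᵢKᵢ − 1 = 0.126 and g(1) = 1 − Σzᵢ/Kᵢ = -0.348, so a root lies in (0, 1).
Newton iteration, V/F⁰ = 0.5:
  V/F = 0.500: g = -0.0949, g' = -0.389 → V/F = 0.256
  V/F = 0.256: g = 0.0010, g' = -0.414 → V/F = 0.258
Converged at V/F = 0.258.
Compositions from xᵢ = zᵢ/(1+V/F(Kᵢ−1)), yᵢ = Kᵢxᵢ:
  1: x = 0.108, y = 0.290
  2: x = 0.258, y = 0.362
  3: x = 0.456, y = 0.288
  4: x = 0.177, y = 0.060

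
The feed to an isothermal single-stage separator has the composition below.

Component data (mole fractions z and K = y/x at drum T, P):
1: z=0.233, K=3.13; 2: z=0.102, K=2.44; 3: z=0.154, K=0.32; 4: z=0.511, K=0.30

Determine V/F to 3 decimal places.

V/F = 0.133

Rachford–Rice: g(V/F) = Σ zᵢ(Kᵢ−1)/(1+V/F(Kᵢ−1)) = 0.
Feasibility: ΣzᵢKᵢ = 1.181, Σzᵢ/Kᵢ = 2.301 — both > 1, two phases present.
Newton–Raphson from V/F = 0.65:
  V/F = 0.650: g = -0.5600, g' = -1.314 → V/F = 0.224
  V/F = 0.224: g = -0.1005, g' = -1.057 → V/F = 0.129
  V/F = 0.129: g = 0.0055, g' = -1.190 → V/F = 0.133
Converged at V/F = 0.133.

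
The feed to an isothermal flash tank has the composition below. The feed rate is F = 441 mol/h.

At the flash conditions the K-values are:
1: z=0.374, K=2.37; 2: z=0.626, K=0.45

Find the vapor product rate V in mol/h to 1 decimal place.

V = 98.4 mol/h

Rachford–Rice: g(V/F) = Σ zᵢ(Kᵢ−1)/(1+V/F(Kᵢ−1)) = 0.
g(0) = ΣzᵢKᵢ − 1 = 0.168 and g(1) = 1 − Σzᵢ/Kᵢ = -0.549, so a root lies in (0, 1).
Iterate (Newton) starting at V/F = 0.5:
  V/F = 0.500: g = -0.1708, g' = -0.608 → V/F = 0.219
  V/F = 0.219: g = 0.0028, g' = -0.660 → V/F = 0.223
Converged at V/F = 0.223.
Then V = V/F·F = 0.2231·441 = 98.4 mol/h and L = F − V = 342.6 mol/h.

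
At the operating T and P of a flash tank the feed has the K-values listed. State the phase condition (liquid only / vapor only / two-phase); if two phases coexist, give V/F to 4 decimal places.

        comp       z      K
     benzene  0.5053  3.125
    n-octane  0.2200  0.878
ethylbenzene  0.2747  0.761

vapor only

ΣzᵢKᵢ = 1.9813; Σzᵢ/Kᵢ = 0.7732.
Since Σzᵢ/Kᵢ < 1 the mixture is above its dew point — single vapor phase.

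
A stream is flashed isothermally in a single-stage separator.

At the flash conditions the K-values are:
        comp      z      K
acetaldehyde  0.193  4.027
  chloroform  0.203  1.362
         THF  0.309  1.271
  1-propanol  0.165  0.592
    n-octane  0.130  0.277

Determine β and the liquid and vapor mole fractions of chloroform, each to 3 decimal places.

β = 0.756, x_chloroform = 0.159, y_chloroform = 0.217

Newton iteration, β⁰ = 0.5:
  β = 0.500: g = 0.1366, g' = -0.527 → β = 0.759
  β = 0.759: g = -0.0018, g' = -0.586 → β = 0.756
Converged at β = 0.756.
Compositions from xᵢ = zᵢ/(1+β(Kᵢ−1)), yᵢ = Kᵢxᵢ:
  acetaldehyde: x = 0.059, y = 0.236
  chloroform: x = 0.159, y = 0.217
  THF: x = 0.256, y = 0.326
  1-propanol: x = 0.239, y = 0.141
  n-octane: x = 0.287, y = 0.079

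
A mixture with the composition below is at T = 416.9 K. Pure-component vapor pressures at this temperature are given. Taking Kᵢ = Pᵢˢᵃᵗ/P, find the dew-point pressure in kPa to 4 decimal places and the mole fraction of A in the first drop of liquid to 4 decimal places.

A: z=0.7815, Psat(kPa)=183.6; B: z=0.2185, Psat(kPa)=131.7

Pdew = 169.0443 kPa, x_A = 0.7195

At the dew point ψ → 1, so Σzᵢ/Kᵢ = 1 with Kᵢ = Pᵢˢᵃᵗ/P ⇒ 1/P = Σzᵢ/Pᵢˢᵃᵗ.
1/P = 0.7815/183.6 + 0.2185/131.7 = 0.0059156 ⇒ P = 169.0443 kPa
xᵢ = zᵢP/Pᵢˢᵃᵗ ⇒ x_A = 0.7815·169.0443/183.6 = 0.7195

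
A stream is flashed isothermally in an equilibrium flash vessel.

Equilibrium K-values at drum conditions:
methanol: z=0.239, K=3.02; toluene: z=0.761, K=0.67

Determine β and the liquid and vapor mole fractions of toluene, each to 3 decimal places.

Material balance + equilibrium reduce to Σ zᵢ(Kᵢ−1)/(1+β(Kᵢ−1)) = 0.
Feasibility: ΣzᵢKᵢ = 1.232, Σzᵢ/Kᵢ = 1.215 — both > 1, two phases present.
Binary case is linear: z₁(K₁−1)(1+β(K₂−1)) + z₂(K₂−1)(1+β(K₁−1)) = 0
⇒ β = [z₁(K₁−1)+z₂(K₂−1)] / [−(K₁−1)(K₂−1)] = 0.2317/0.6666 = 0.348
Compositions from xᵢ = zᵢ/(1+β(Kᵢ−1)), yᵢ = Kᵢxᵢ:
  methanol: x = 0.140, y = 0.424
  toluene: x = 0.860, y = 0.576

β = 0.348, x_toluene = 0.860, y_toluene = 0.576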